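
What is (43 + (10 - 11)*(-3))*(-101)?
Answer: -4646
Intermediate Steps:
(43 + (10 - 11)*(-3))*(-101) = (43 - 1*(-3))*(-101) = (43 + 3)*(-101) = 46*(-101) = -4646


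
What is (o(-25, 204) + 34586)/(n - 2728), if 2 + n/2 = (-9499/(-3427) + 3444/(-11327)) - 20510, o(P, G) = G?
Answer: -29357941585/36916463453 ≈ -0.79525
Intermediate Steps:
n = -69228818562/1687723 (n = -4 + 2*((-9499/(-3427) + 3444/(-11327)) - 20510) = -4 + 2*((-9499*(-1/3427) + 3444*(-1/11327)) - 20510) = -4 + 2*((413/149 - 3444/11327) - 20510) = -4 + 2*(4164895/1687723 - 20510) = -4 + 2*(-34611033835/1687723) = -4 - 69222067670/1687723 = -69228818562/1687723 ≈ -41019.)
(o(-25, 204) + 34586)/(n - 2728) = (204 + 34586)/(-69228818562/1687723 - 2728) = 34790/(-73832926906/1687723) = 34790*(-1687723/73832926906) = -29357941585/36916463453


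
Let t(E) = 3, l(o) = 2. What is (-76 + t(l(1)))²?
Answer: 5329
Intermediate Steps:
(-76 + t(l(1)))² = (-76 + 3)² = (-73)² = 5329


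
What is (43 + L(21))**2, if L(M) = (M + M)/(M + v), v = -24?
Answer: 841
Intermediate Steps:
L(M) = 2*M/(-24 + M) (L(M) = (M + M)/(M - 24) = (2*M)/(-24 + M) = 2*M/(-24 + M))
(43 + L(21))**2 = (43 + 2*21/(-24 + 21))**2 = (43 + 2*21/(-3))**2 = (43 + 2*21*(-1/3))**2 = (43 - 14)**2 = 29**2 = 841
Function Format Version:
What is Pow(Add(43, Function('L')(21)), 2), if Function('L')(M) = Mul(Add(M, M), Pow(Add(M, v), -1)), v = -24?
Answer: 841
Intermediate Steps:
Function('L')(M) = Mul(2, M, Pow(Add(-24, M), -1)) (Function('L')(M) = Mul(Add(M, M), Pow(Add(M, -24), -1)) = Mul(Mul(2, M), Pow(Add(-24, M), -1)) = Mul(2, M, Pow(Add(-24, M), -1)))
Pow(Add(43, Function('L')(21)), 2) = Pow(Add(43, Mul(2, 21, Pow(Add(-24, 21), -1))), 2) = Pow(Add(43, Mul(2, 21, Pow(-3, -1))), 2) = Pow(Add(43, Mul(2, 21, Rational(-1, 3))), 2) = Pow(Add(43, -14), 2) = Pow(29, 2) = 841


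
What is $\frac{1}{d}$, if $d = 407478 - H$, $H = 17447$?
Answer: $\frac{1}{390031} \approx 2.5639 \cdot 10^{-6}$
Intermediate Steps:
$d = 390031$ ($d = 407478 - 17447 = 390031$)
$\frac{1}{d} = \frac{1}{390031}$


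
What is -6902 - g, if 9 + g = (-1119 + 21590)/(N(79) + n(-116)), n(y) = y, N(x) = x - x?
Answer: -779117/116 ≈ -6716.5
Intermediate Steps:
N(x) = 0
g = -21515/116 (g = -9 + (-1119 + 21590)/(0 - 116) = -9 + 20471/(-116) = -9 + 20471*(-1/116) = -9 - 20471/116 = -21515/116 ≈ -185.47)
-6902 - g = -6902 - 1*(-21515/116) = -6902 + 21515/116 = -779117/116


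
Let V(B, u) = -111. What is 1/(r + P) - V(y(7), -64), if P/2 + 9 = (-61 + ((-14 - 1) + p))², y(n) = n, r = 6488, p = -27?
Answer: 3073369/27688 ≈ 111.00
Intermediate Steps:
P = 21200 (P = -18 + 2*(-61 + ((-14 - 1) - 27))² = -18 + 2*(-61 + (-15 - 27))² = -18 + 2*(-61 - 42)² = -18 + 2*(-103)² = -18 + 2*10609 = -18 + 21218 = 21200)
1/(r + P) - V(y(7), -64) = 1/(6488 + 21200) - 1*(-111) = 1/27688 + 111 = 3073369/27688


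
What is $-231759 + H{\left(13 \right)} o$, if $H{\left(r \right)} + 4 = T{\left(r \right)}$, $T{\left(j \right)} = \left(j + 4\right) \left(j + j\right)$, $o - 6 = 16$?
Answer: $-222123$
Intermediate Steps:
$o = 22$ ($o = 6 + 16 = 22$)
$T{\left(j \right)} = 2 j \left(4 + j\right)$ ($T{\left(j \right)} = \left(4 + j\right) 2 j = 2 j \left(4 + j\right)$)
$H{\left(r \right)} = -4 + 2 r \left(4 + r\right)$
$-231759 + H{\left(13 \right)} o = -231759 + \left(-4 + 2 \cdot 13 \left(4 + 13\right)\right) 22 = -231759 + \left(-4 + 2 \cdot 13 \cdot 17\right) 22 = -231759 + \left(-4 + 442\right) 22 = -231759 + 438 \cdot 22 = -231759 + 9636 = -222123$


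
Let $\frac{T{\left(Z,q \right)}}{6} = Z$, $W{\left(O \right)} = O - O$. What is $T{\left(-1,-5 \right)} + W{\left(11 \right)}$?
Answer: $-6$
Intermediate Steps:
$W{\left(O \right)} = 0$
$T{\left(Z,q \right)} = 6 Z$
$T{\left(-1,-5 \right)} + W{\left(11 \right)} = 6 \left(-1\right) + 0 = -6 + 0 = -6$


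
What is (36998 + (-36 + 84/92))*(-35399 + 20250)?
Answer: -12878876903/23 ≈ -5.5995e+8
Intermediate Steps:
(36998 + (-36 + 84/92))*(-35399 + 20250) = (36998 + (-36 + 84*(1/92)))*(-15149) = (36998 + (-36 + 21/23))*(-15149) = (36998 - 807/23)*(-15149) = (850147/23)*(-15149) = -12878876903/23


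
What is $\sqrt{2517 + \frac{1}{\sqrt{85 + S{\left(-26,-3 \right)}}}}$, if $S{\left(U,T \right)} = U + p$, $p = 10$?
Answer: $\frac{\sqrt{11983437 + 69 \sqrt{69}}}{69} \approx 50.171$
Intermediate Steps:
$S{\left(U,T \right)} = 10 + U$ ($S{\left(U,T \right)} = U + 10 = 10 + U$)
$\sqrt{2517 + \frac{1}{\sqrt{85 + S{\left(-26,-3 \right)}}}} = \sqrt{2517 + \frac{1}{\sqrt{85 + \left(10 - 26\right)}}} = \sqrt{2517 + \frac{1}{\sqrt{85 - 16}}} = \sqrt{2517 + \frac{1}{\sqrt{69}}} = \sqrt{2517 + \frac{\sqrt{69}}{69}}$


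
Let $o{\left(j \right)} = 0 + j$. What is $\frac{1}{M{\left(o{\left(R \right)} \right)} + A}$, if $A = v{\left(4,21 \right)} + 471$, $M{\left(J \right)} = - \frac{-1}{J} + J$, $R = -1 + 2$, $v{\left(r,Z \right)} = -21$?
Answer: $\frac{1}{452} \approx 0.0022124$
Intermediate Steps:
$R = 1$
$o{\left(j \right)} = j$
$M{\left(J \right)} = J + \frac{1}{J}$ ($M{\left(J \right)} = \frac{1}{J} + J = J + \frac{1}{J}$)
$A = 450$ ($A = -21 + 471 = 450$)
$\frac{1}{M{\left(o{\left(R \right)} \right)} + A} = \frac{1}{\left(1 + 1^{-1}\right) + 450} = \frac{1}{\left(1 + 1\right) + 450} = \frac{1}{2 + 450} = \frac{1}{452}$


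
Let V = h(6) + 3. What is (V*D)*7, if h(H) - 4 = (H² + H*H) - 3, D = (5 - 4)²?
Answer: 532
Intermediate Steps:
D = 1 (D = 1² = 1)
h(H) = 1 + 2*H² (h(H) = 4 + ((H² + H*H) - 3) = 4 + ((H² + H²) - 3) = 4 + (2*H² - 3) = 4 + (-3 + 2*H²) = 1 + 2*H²)
V = 76 (V = (1 + 2*6²) + 3 = (1 + 2*36) + 3 = (1 + 72) + 3 = 73 + 3 = 76)
(V*D)*7 = (76*1)*7 = 76*7 = 532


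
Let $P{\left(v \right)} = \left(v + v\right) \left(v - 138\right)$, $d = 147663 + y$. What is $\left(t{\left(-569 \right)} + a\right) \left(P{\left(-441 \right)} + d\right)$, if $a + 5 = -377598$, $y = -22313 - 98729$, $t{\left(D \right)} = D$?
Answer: $-203191437428$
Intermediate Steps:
$y = -121042$
$d = 26621$ ($d = 147663 - 121042 = 26621$)
$P{\left(v \right)} = 2 v \left(-138 + v\right)$
$a = -377603$ ($a = -5 - 377598 = -377603$)
$\left(t{\left(-569 \right)} + a\right) \left(P{\left(-441 \right)} + d\right) = \left(-569 - 377603\right) \left(2 \left(-441\right) \left(-138 - 441\right) + 26621\right) = - 378172 \left(2 \left(-441\right) \left(-579\right) + 26621\right) = - 378172 \left(510678 + 26621\right) = \left(-378172\right) 537299 = -203191437428$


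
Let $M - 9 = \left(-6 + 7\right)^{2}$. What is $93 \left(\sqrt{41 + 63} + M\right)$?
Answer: $930 + 186 \sqrt{26} \approx 1878.4$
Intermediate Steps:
$M = 10$ ($M = 9 + \left(-6 + 7\right)^{2} = 9 + 1^{2} = 9 + 1 = 10$)
$93 \left(\sqrt{41 + 63} + M\right) = 93 \left(\sqrt{41 + 63} + 10\right) = 93 \left(\sqrt{104} + 10\right) = 93 \left(2 \sqrt{26} + 10\right) = 93 \left(10 + 2 \sqrt{26}\right) = 930 + 186 \sqrt{26}$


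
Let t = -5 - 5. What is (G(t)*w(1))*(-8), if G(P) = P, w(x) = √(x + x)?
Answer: 80*√2 ≈ 113.14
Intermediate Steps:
t = -10
w(x) = √2*√x (w(x) = √(2*x) = √2*√x)
(G(t)*w(1))*(-8) = -10*√2*√1*(-8) = -10*√2*(-8) = 80*√2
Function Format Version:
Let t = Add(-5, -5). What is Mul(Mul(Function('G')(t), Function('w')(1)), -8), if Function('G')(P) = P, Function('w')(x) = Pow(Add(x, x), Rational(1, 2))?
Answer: Mul(80, Pow(2, Rational(1, 2))) ≈ 113.14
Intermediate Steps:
t = -10
Function('w')(x) = Mul(Pow(2, Rational(1, 2)), Pow(x, Rational(1, 2))) (Function('w')(x) = Pow(Mul(2, x), Rational(1, 2)) = Mul(Pow(2, Rational(1, 2)), Pow(x, Rational(1, 2))))
Mul(Mul(Function('G')(t), Function('w')(1)), -8) = Mul(Mul(-10, Mul(Pow(2, Rational(1, 2)), Pow(1, Rational(1, 2)))), -8) = Mul(Mul(-10, Mul(Pow(2, Rational(1, 2)), 1)), -8) = Mul(Mul(-10, Pow(2, Rational(1, 2))), -8) = Mul(80, Pow(2, Rational(1, 2)))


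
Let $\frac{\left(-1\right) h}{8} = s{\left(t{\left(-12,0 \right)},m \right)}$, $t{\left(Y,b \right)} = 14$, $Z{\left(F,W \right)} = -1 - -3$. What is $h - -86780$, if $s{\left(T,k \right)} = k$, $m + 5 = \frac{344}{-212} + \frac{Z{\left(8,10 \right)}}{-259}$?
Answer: $\frac{1191957180}{13727} \approx 86833.0$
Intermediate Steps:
$Z{\left(F,W \right)} = 2$ ($Z{\left(F,W \right)} = -1 + 3 = 2$)
$m = - \frac{91015}{13727}$ ($m = -5 + \left(\frac{344}{-212} + \frac{2}{-259}\right) = -5 + \left(344 \left(- \frac{1}{212}\right) + 2 \left(- \frac{1}{259}\right)\right) = -5 - \frac{22380}{13727} = - \frac{91015}{13727} \approx -6.6304$)
$h = \frac{728120}{13727}$ ($h = \left(-8\right) \left(- \frac{91015}{13727}\right) = \frac{728120}{13727} \approx 53.043$)
$h - -86780 = \frac{728120}{13727} - -86780 = \frac{728120}{13727} + 86780 = \frac{1191957180}{13727}$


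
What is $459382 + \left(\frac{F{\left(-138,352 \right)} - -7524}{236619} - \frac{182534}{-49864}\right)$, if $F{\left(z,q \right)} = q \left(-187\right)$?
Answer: $\frac{2710091379777529}{5899384908} \approx 4.5939 \cdot 10^{5}$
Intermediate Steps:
$F{\left(z,q \right)} = - 187 q$
$459382 + \left(\frac{F{\left(-138,352 \right)} - -7524}{236619} - \frac{182534}{-49864}\right) = 459382 + \left(\frac{\left(-187\right) 352 - -7524}{236619} - \frac{182534}{-49864}\right) = 459382 + \left(\left(-65824 + 7524\right) \frac{1}{236619} - - \frac{91267}{24932}\right) = 459382 + \left(\left(-58300\right) \frac{1}{236619} + \frac{91267}{24932}\right) = 459382 + \left(- \frac{58300}{236619} + \frac{91267}{24932}\right) = 459382 + \frac{20141970673}{5899384908} = \frac{2710091379777529}{5899384908}$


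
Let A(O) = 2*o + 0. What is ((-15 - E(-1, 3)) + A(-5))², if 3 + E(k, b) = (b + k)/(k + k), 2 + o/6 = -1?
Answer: 2209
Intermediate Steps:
o = -18 (o = -12 + 6*(-1) = -12 - 6 = -18)
A(O) = -36 (A(O) = 2*(-18) + 0 = -36 + 0 = -36)
E(k, b) = -3 + (b + k)/(2*k) (E(k, b) = -3 + (b + k)/(k + k) = -3 + (b + k)/((2*k)) = -3 + (b + k)*(1/(2*k)) = -3 + (b + k)/(2*k))
((-15 - E(-1, 3)) + A(-5))² = ((-15 - (3 - 5*(-1))/(2*(-1))) - 36)² = ((-15 - (-1)*(3 + 5)/2) - 36)² = ((-15 - (-1)*8/2) - 36)² = ((-15 - 1*(-4)) - 36)² = ((-15 + 4) - 36)² = (-11 - 36)² = (-47)² = 2209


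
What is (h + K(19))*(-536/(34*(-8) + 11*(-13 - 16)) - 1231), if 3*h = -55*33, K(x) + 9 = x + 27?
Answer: 412927480/591 ≈ 6.9869e+5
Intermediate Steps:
K(x) = 18 + x (K(x) = -9 + (x + 27) = -9 + (27 + x) = 18 + x)
h = -605 (h = (-55*33)/3 = (⅓)*(-1815) = -605)
(h + K(19))*(-536/(34*(-8) + 11*(-13 - 16)) - 1231) = (-605 + (18 + 19))*(-536/(34*(-8) + 11*(-13 - 16)) - 1231) = (-605 + 37)*(-536/(-272 + 11*(-29)) - 1231) = -568*(-536/(-272 - 319) - 1231) = -568*(-536/(-591) - 1231) = -568*(-536*(-1/591) - 1231) = -568*(536/591 - 1231) = -568*(-726985/591) = 412927480/591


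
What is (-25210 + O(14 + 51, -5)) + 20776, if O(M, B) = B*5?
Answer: -4459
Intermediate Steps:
O(M, B) = 5*B
(-25210 + O(14 + 51, -5)) + 20776 = (-25210 + 5*(-5)) + 20776 = (-25210 - 25) + 20776 = -25235 + 20776 = -4459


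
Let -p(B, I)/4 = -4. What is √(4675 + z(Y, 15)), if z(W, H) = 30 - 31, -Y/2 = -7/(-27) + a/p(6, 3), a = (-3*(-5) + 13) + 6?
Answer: √4674 ≈ 68.367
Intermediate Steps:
p(B, I) = 16 (p(B, I) = -4*(-4) = 16)
a = 34 (a = (15 + 13) + 6 = 28 + 6 = 34)
Y = -515/108 (Y = -2*(-7/(-27) + 34/16) = -2*(-7*(-1/27) + 34*(1/16)) = -2*(7/27 + 17/8) = -2*515/216 = -515/108 ≈ -4.7685)
z(W, H) = -1
√(4675 + z(Y, 15)) = √(4675 - 1) = √4674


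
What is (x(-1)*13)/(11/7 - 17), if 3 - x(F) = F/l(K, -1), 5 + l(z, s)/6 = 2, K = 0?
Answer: -4823/1944 ≈ -2.4810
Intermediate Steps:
l(z, s) = -18 (l(z, s) = -30 + 6*2 = -30 + 12 = -18)
x(F) = 3 + F/18 (x(F) = 3 - F/(-18) = 3 - F*(-1)/18 = 3 - (-1)*F/18 = 3 + F/18)
(x(-1)*13)/(11/7 - 17) = ((3 + (1/18)*(-1))*13)/(11/7 - 17) = ((3 - 1/18)*13)/(11*(⅐) - 17) = ((53/18)*13)/(11/7 - 17) = 689/(18*(-108/7)) = (689/18)*(-7/108) = -4823/1944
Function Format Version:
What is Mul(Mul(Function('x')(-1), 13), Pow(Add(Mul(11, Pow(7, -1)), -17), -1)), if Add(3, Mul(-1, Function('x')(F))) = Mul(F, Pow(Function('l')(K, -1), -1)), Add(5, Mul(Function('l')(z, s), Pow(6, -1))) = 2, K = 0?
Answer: Rational(-4823, 1944) ≈ -2.4810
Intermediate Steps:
Function('l')(z, s) = -18 (Function('l')(z, s) = Add(-30, Mul(6, 2)) = Add(-30, 12) = -18)
Function('x')(F) = Add(3, Mul(Rational(1, 18), F)) (Function('x')(F) = Add(3, Mul(-1, Mul(F, Pow(-18, -1)))) = Add(3, Mul(-1, Mul(F, Rational(-1, 18)))) = Add(3, Mul(-1, Mul(Rational(-1, 18), F))) = Add(3, Mul(Rational(1, 18), F)))
Mul(Mul(Function('x')(-1), 13), Pow(Add(Mul(11, Pow(7, -1)), -17), -1)) = Mul(Mul(Add(3, Mul(Rational(1, 18), -1)), 13), Pow(Add(Mul(11, Pow(7, -1)), -17), -1)) = Mul(Mul(Add(3, Rational(-1, 18)), 13), Pow(Add(Mul(11, Rational(1, 7)), -17), -1)) = Mul(Mul(Rational(53, 18), 13), Pow(Add(Rational(11, 7), -17), -1)) = Mul(Rational(689, 18), Pow(Rational(-108, 7), -1)) = Mul(Rational(689, 18), Rational(-7, 108)) = Rational(-4823, 1944)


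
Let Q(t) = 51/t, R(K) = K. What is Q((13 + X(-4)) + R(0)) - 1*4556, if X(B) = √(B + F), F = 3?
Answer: -45521/10 - 3*I/10 ≈ -4552.1 - 0.3*I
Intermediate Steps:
X(B) = √(3 + B) (X(B) = √(B + 3) = √(3 + B))
Q((13 + X(-4)) + R(0)) - 1*4556 = 51/((13 + √(3 - 4)) + 0) - 1*4556 = 51/((13 + √(-1)) + 0) - 4556 = 51/((13 + I) + 0) - 4556 = 51/(13 + I) - 4556 = 51*((13 - I)/170) - 4556 = 3*(13 - I)/10 - 4556 = -4556 + 3*(13 - I)/10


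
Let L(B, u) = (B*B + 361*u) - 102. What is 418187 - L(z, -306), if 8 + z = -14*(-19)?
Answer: 462191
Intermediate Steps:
z = 258 (z = -8 - 14*(-19) = -8 + 266 = 258)
L(B, u) = -102 + B² + 361*u (L(B, u) = (B² + 361*u) - 102 = -102 + B² + 361*u)
418187 - L(z, -306) = 418187 - (-102 + 258² + 361*(-306)) = 418187 - (-102 + 66564 - 110466) = 418187 - 1*(-44004) = 418187 + 44004 = 462191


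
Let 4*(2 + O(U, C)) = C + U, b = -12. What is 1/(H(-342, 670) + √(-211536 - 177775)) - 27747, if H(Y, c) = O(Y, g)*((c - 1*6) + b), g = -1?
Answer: -6987370521321/251824360 - I*√389311/3273716680 ≈ -27747.0 - 1.9059e-7*I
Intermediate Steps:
O(U, C) = -2 + C/4 + U/4 (O(U, C) = -2 + (C + U)/4 = -2 + (C/4 + U/4) = -2 + C/4 + U/4)
H(Y, c) = (-18 + c)*(-9/4 + Y/4) (H(Y, c) = (-2 + (¼)*(-1) + Y/4)*((c - 1*6) - 12) = (-2 - ¼ + Y/4)*((c - 6) - 12) = (-9/4 + Y/4)*((-6 + c) - 12) = (-9/4 + Y/4)*(-18 + c) = (-18 + c)*(-9/4 + Y/4))
1/(H(-342, 670) + √(-211536 - 177775)) - 27747 = 1/((-18 + 670)*(-9 - 342)/4 + √(-211536 - 177775)) - 27747 = 1/((¼)*652*(-351) + √(-389311)) - 27747 = 1/(-57213 + I*√389311) - 27747 = -27747 + 1/(-57213 + I*√389311)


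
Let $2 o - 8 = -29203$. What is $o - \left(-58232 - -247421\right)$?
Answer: $- \frac{407573}{2} \approx -2.0379 \cdot 10^{5}$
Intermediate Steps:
$o = - \frac{29195}{2}$ ($o = 4 + \frac{1}{2} \left(-29203\right) = 4 - \frac{29203}{2} = - \frac{29195}{2} \approx -14598.0$)
$o - \left(-58232 - -247421\right) = - \frac{29195}{2} - \left(-58232 - -247421\right) = - \frac{29195}{2} - \left(-58232 + 247421\right) = - \frac{29195}{2} - 189189 = - \frac{407573}{2}$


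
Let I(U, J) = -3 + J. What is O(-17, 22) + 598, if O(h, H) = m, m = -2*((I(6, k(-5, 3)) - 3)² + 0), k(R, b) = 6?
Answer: 598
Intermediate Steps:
m = 0 (m = -2*(((-3 + 6) - 3)² + 0) = -2*((3 - 3)² + 0) = -2*(0² + 0) = -2*(0 + 0) = -2*0 = 0)
O(h, H) = 0
O(-17, 22) + 598 = 0 + 598 = 598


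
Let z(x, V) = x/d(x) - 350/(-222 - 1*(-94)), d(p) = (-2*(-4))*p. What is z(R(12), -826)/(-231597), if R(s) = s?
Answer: -61/4940736 ≈ -1.2346e-5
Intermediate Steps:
d(p) = 8*p
z(x, V) = 183/64 (z(x, V) = x/((8*x)) - 350/(-222 - 1*(-94)) = x*(1/(8*x)) - 350/(-222 + 94) = 1/8 - 350/(-128) = 1/8 - 350*(-1/128) = 1/8 + 175/64 = 183/64)
z(R(12), -826)/(-231597) = (183/64)/(-231597) = (183/64)*(-1/231597) = -61/4940736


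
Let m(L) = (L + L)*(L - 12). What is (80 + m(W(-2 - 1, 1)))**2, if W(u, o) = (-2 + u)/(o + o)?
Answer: 93025/4 ≈ 23256.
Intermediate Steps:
W(u, o) = (-2 + u)/(2*o) (W(u, o) = (-2 + u)/((2*o)) = (-2 + u)*(1/(2*o)) = (-2 + u)/(2*o))
m(L) = 2*L*(-12 + L) (m(L) = (2*L)*(-12 + L) = 2*L*(-12 + L))
(80 + m(W(-2 - 1, 1)))**2 = (80 + 2*((1/2)*(-2 + (-2 - 1))/1)*(-12 + (1/2)*(-2 + (-2 - 1))/1))**2 = (80 + 2*((1/2)*1*(-2 - 3))*(-12 + (1/2)*1*(-2 - 3)))**2 = (80 + 2*((1/2)*1*(-5))*(-12 + (1/2)*1*(-5)))**2 = (80 + 2*(-5/2)*(-12 - 5/2))**2 = (80 + 2*(-5/2)*(-29/2))**2 = (80 + 145/2)**2 = (305/2)**2 = 93025/4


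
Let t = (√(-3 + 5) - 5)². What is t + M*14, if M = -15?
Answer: -210 + (5 - √2)² ≈ -197.14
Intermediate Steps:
t = (-5 + √2)² (t = (√2 - 5)² = (-5 + √2)² ≈ 12.858)
t + M*14 = (5 - √2)² - 15*14 = (5 - √2)² - 210 = -210 + (5 - √2)²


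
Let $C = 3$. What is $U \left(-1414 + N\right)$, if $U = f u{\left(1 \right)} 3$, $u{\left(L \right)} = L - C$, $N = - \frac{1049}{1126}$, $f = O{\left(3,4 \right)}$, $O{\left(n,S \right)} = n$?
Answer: $\frac{14338917}{563} \approx 25469.0$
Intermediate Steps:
$f = 3$
$N = - \frac{1049}{1126}$ ($N = \left(-1049\right) \frac{1}{1126} = - \frac{1049}{1126} \approx -0.93162$)
$u{\left(L \right)} = -3 + L$ ($u{\left(L \right)} = L - 3 = -3 + L$)
$U = -18$ ($U = 3 \left(-3 + 1\right) 3 = 3 \left(-2\right) 3 = \left(-6\right) 3 = -18$)
$U \left(-1414 + N\right) = - 18 \left(-1414 - \frac{1049}{1126}\right) = \left(-18\right) \left(- \frac{1593213}{1126}\right) = \frac{14338917}{563}$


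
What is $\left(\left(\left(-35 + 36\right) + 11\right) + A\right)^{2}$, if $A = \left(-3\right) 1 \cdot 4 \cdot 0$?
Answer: $144$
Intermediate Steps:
$A = 0$ ($A = \left(-3\right) 4 \cdot 0 = \left(-12\right) 0 = 0$)
$\left(\left(\left(-35 + 36\right) + 11\right) + A\right)^{2} = \left(\left(\left(-35 + 36\right) + 11\right) + 0\right)^{2} = \left(\left(1 + 11\right) + 0\right)^{2} = \left(12 + 0\right)^{2} = 12^{2} = 144$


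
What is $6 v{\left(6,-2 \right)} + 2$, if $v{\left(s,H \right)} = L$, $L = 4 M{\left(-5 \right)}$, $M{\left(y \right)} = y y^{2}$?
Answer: $-2998$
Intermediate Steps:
$M{\left(y \right)} = y^{3}$
$L = -500$ ($L = 4 \left(-5\right)^{3} = 4 \left(-125\right) = -500$)
$v{\left(s,H \right)} = -500$
$6 v{\left(6,-2 \right)} + 2 = 6 \left(-500\right) + 2 = -3000 + 2 = -2998$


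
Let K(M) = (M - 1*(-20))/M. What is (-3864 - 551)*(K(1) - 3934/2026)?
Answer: -85235990/1013 ≈ -84142.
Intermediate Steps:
K(M) = (20 + M)/M (K(M) = (M + 20)/M = (20 + M)/M)
(-3864 - 551)*(K(1) - 3934/2026) = (-3864 - 551)*((20 + 1)/1 - 3934/2026) = -4415*(1*21 - 3934*1/2026) = -4415*(21 - 1967/1013) = -4415*19306/1013 = -85235990/1013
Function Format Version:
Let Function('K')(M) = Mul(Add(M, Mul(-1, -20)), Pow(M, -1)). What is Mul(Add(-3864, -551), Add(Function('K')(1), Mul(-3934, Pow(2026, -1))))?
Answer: Rational(-85235990, 1013) ≈ -84142.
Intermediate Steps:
Function('K')(M) = Mul(Pow(M, -1), Add(20, M)) (Function('K')(M) = Mul(Add(M, 20), Pow(M, -1)) = Mul(Add(20, M), Pow(M, -1)) = Mul(Pow(M, -1), Add(20, M)))
Mul(Add(-3864, -551), Add(Function('K')(1), Mul(-3934, Pow(2026, -1)))) = Mul(Add(-3864, -551), Add(Mul(Pow(1, -1), Add(20, 1)), Mul(-3934, Pow(2026, -1)))) = Mul(-4415, Add(Mul(1, 21), Mul(-3934, Rational(1, 2026)))) = Mul(-4415, Add(21, Rational(-1967, 1013))) = Mul(-4415, Rational(19306, 1013)) = Rational(-85235990, 1013)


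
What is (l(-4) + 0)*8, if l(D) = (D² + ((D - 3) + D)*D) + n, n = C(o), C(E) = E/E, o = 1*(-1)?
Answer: 488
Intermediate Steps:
o = -1
C(E) = 1
n = 1
l(D) = 1 + D² + D*(-3 + 2*D) (l(D) = (D² + ((D - 3) + D)*D) + 1 = (D² + ((-3 + D) + D)*D) + 1 = (D² + (-3 + 2*D)*D) + 1 = (D² + D*(-3 + 2*D)) + 1 = 1 + D² + D*(-3 + 2*D))
(l(-4) + 0)*8 = ((1 - 3*(-4) + 3*(-4)²) + 0)*8 = ((1 + 12 + 3*16) + 0)*8 = ((1 + 12 + 48) + 0)*8 = (61 + 0)*8 = 61*8 = 488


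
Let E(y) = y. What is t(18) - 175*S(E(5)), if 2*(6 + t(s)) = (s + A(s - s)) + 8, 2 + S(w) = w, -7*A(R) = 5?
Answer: -7257/14 ≈ -518.36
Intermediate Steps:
A(R) = -5/7 (A(R) = -1/7*5 = -5/7)
S(w) = -2 + w
t(s) = -33/14 + s/2 (t(s) = -6 + ((s - 5/7) + 8)/2 = -6 + ((-5/7 + s) + 8)/2 = -6 + (51/7 + s)/2 = -6 + (51/14 + s/2) = -33/14 + s/2)
t(18) - 175*S(E(5)) = (-33/14 + (1/2)*18) - 175*(-2 + 5) = (-33/14 + 9) - 175*3 = 93/14 - 525 = -7257/14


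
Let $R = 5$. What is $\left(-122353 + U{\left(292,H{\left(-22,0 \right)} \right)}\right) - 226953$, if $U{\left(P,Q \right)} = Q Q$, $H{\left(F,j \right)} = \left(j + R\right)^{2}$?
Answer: $-348681$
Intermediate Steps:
$H{\left(F,j \right)} = \left(5 + j\right)^{2}$ ($H{\left(F,j \right)} = \left(j + 5\right)^{2} = \left(5 + j\right)^{2}$)
$U{\left(P,Q \right)} = Q^{2}$
$\left(-122353 + U{\left(292,H{\left(-22,0 \right)} \right)}\right) - 226953 = \left(-122353 + \left(\left(5 + 0\right)^{2}\right)^{2}\right) - 226953 = \left(-122353 + \left(5^{2}\right)^{2}\right) - 226953 = \left(-122353 + 25^{2}\right) - 226953 = \left(-122353 + 625\right) - 226953 = -121728 - 226953 = -348681$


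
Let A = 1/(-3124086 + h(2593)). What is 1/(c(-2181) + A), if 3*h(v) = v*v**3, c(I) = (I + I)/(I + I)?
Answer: 45207446502943/45207446502946 ≈ 1.0000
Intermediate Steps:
c(I) = 1 (c(I) = (2*I)/((2*I)) = (2*I)*(1/(2*I)) = 1)
h(v) = v**4/3 (h(v) = (v*v**3)/3 = v**4/3)
A = 3/45207446502943 (A = 1/(-3124086 + (1/3)*2593**4) = 1/(-3124086 + (1/3)*45207455875201) = 1/(-3124086 + 45207455875201/3) = 1/(45207446502943/3) = 3/45207446502943 ≈ 6.6361e-14)
1/(c(-2181) + A) = 1/(1 + 3/45207446502943) = 1/(45207446502946/45207446502943) = 45207446502943/45207446502946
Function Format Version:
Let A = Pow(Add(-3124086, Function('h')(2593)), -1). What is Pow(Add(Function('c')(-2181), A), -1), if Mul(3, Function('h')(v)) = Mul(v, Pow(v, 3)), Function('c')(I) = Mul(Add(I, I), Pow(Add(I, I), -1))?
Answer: Rational(45207446502943, 45207446502946) ≈ 1.0000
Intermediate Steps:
Function('c')(I) = 1 (Function('c')(I) = Mul(Mul(2, I), Pow(Mul(2, I), -1)) = Mul(Mul(2, I), Mul(Rational(1, 2), Pow(I, -1))) = 1)
Function('h')(v) = Mul(Rational(1, 3), Pow(v, 4)) (Function('h')(v) = Mul(Rational(1, 3), Mul(v, Pow(v, 3))) = Mul(Rational(1, 3), Pow(v, 4)))
A = Rational(3, 45207446502943) (A = Pow(Add(-3124086, Mul(Rational(1, 3), Pow(2593, 4))), -1) = Pow(Add(-3124086, Mul(Rational(1, 3), 45207455875201)), -1) = Pow(Add(-3124086, Rational(45207455875201, 3)), -1) = Pow(Rational(45207446502943, 3), -1) = Rational(3, 45207446502943) ≈ 6.6361e-14)
Pow(Add(Function('c')(-2181), A), -1) = Pow(Add(1, Rational(3, 45207446502943)), -1) = Pow(Rational(45207446502946, 45207446502943), -1) = Rational(45207446502943, 45207446502946)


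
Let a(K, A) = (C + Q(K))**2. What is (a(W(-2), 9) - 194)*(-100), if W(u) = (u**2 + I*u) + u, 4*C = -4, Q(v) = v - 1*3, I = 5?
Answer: 5000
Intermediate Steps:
Q(v) = -3 + v (Q(v) = v - 3 = -3 + v)
C = -1 (C = (1/4)*(-4) = -1)
W(u) = u**2 + 6*u (W(u) = (u**2 + 5*u) + u = u**2 + 6*u)
a(K, A) = (-4 + K)**2 (a(K, A) = (-1 + (-3 + K))**2 = (-4 + K)**2)
(a(W(-2), 9) - 194)*(-100) = ((-4 - 2*(6 - 2))**2 - 194)*(-100) = ((-4 - 2*4)**2 - 194)*(-100) = ((-4 - 8)**2 - 194)*(-100) = ((-12)**2 - 194)*(-100) = (144 - 194)*(-100) = -50*(-100) = 5000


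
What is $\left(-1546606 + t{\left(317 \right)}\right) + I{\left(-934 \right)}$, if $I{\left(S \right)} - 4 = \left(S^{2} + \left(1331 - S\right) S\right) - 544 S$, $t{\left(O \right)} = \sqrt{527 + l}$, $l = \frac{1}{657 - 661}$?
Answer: $-2281660 + \frac{7 \sqrt{43}}{2} \approx -2.2816 \cdot 10^{6}$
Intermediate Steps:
$l = - \frac{1}{4}$ ($l = \frac{1}{-4} = - \frac{1}{4} \approx -0.25$)
$t{\left(O \right)} = \frac{7 \sqrt{43}}{2}$ ($t{\left(O \right)} = \sqrt{527 - \frac{1}{4}} = \sqrt{\frac{2107}{4}} = \frac{7 \sqrt{43}}{2}$)
$I{\left(S \right)} = 4 + S^{2} - 544 S + S \left(1331 - S\right)$ ($I{\left(S \right)} = 4 - \left(- S^{2} + 544 S - \left(1331 - S\right) S\right) = 4 - \left(- S^{2} + 544 S - S \left(1331 - S\right)\right) = 4 + \left(S^{2} - 544 S + S \left(1331 - S\right)\right) = 4 + S^{2} - 544 S + S \left(1331 - S\right)$)
$\left(-1546606 + t{\left(317 \right)}\right) + I{\left(-934 \right)} = \left(-1546606 + \frac{7 \sqrt{43}}{2}\right) + \left(4 + 787 \left(-934\right)\right) = \left(-1546606 + \frac{7 \sqrt{43}}{2}\right) + \left(4 - 735058\right) = \left(-1546606 + \frac{7 \sqrt{43}}{2}\right) - 735054 = -2281660 + \frac{7 \sqrt{43}}{2}$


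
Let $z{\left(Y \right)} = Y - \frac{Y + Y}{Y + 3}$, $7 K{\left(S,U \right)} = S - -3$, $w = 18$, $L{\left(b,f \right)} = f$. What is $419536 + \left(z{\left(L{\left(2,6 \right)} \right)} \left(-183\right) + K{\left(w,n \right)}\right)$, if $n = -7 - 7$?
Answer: $418685$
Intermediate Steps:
$n = -14$ ($n = -7 - 7 = -14$)
$K{\left(S,U \right)} = \frac{3}{7} + \frac{S}{7}$ ($K{\left(S,U \right)} = \frac{S - -3}{7} = \frac{S + 3}{7} = \frac{3 + S}{7} = \frac{3}{7} + \frac{S}{7}$)
$z{\left(Y \right)} = Y - \frac{2 Y}{3 + Y}$
$419536 + \left(z{\left(L{\left(2,6 \right)} \right)} \left(-183\right) + K{\left(w,n \right)}\right) = 419536 + \left(\frac{6 \left(1 + 6\right)}{3 + 6} \left(-183\right) + \left(\frac{3}{7} + \frac{1}{7} \cdot 18\right)\right) = 419536 + \left(6 \cdot \frac{1}{9} \cdot 7 \left(-183\right) + \left(\frac{3}{7} + \frac{18}{7}\right)\right) = 419536 + \left(6 \cdot \frac{1}{9} \cdot 7 \left(-183\right) + 3\right) = 419536 + \left(\frac{14}{3} \left(-183\right) + 3\right) = 419536 + \left(-854 + 3\right) = 419536 - 851 = 418685$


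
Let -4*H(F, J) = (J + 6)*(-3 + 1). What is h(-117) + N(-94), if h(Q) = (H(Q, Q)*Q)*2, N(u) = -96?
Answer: 12891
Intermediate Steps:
H(F, J) = 3 + J/2 (H(F, J) = -(J + 6)*(-3 + 1)/4 = -(6 + J)*(-2)/4 = -(-12 - 2*J)/4 = 3 + J/2)
h(Q) = 2*Q*(3 + Q/2) (h(Q) = ((3 + Q/2)*Q)*2 = (Q*(3 + Q/2))*2 = 2*Q*(3 + Q/2))
h(-117) + N(-94) = -117*(6 - 117) - 96 = -117*(-111) - 96 = 12987 - 96 = 12891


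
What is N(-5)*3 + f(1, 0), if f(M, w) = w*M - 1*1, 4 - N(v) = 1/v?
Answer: 58/5 ≈ 11.600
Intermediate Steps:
N(v) = 4 - 1/v
f(M, w) = -1 + M*w (f(M, w) = M*w - 1 = -1 + M*w)
N(-5)*3 + f(1, 0) = (4 - 1/(-5))*3 + (-1 + 1*0) = (4 - 1*(-⅕))*3 + (-1 + 0) = (4 + ⅕)*3 - 1 = (21/5)*3 - 1 = 63/5 - 1 = 58/5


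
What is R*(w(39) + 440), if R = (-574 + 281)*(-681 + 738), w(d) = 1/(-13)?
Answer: -95513019/13 ≈ -7.3472e+6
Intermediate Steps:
w(d) = -1/13
R = -16701 (R = -293*57 = -16701)
R*(w(39) + 440) = -16701*(-1/13 + 440) = -16701*5719/13 = -95513019/13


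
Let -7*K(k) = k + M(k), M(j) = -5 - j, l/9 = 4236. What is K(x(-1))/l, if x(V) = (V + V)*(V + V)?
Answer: 5/266868 ≈ 1.8736e-5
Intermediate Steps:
l = 38124 (l = 9*4236 = 38124)
x(V) = 4*V**2 (x(V) = (2*V)*(2*V) = 4*V**2)
K(k) = 5/7 (K(k) = -(k + (-5 - k))/7 = -1/7*(-5) = 5/7)
K(x(-1))/l = (5/7)/38124 = (5/7)*(1/38124) = 5/266868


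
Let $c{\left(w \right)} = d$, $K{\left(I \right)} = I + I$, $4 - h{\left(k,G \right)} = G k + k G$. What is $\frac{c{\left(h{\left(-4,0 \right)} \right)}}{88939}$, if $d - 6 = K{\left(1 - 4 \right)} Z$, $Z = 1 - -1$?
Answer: $- \frac{6}{88939} \approx -6.7462 \cdot 10^{-5}$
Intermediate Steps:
$Z = 2$ ($Z = 1 + 1 = 2$)
$h{\left(k,G \right)} = 4 - 2 G k$ ($h{\left(k,G \right)} = 4 - \left(G k + k G\right) = 4 - \left(G k + G k\right) = 4 - 2 G k$)
$K{\left(I \right)} = 2 I$
$d = -6$ ($d = 6 + 2 \left(1 - 4\right) 2 = 6 + 2 \left(-3\right) 2 = 6 - 12 = -6$)
$c{\left(w \right)} = -6$
$\frac{c{\left(h{\left(-4,0 \right)} \right)}}{88939} = - \frac{6}{88939}$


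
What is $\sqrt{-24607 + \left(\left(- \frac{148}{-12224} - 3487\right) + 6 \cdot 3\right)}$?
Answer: $\frac{i \sqrt{16387841829}}{764} \approx 167.56 i$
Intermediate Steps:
$\sqrt{-24607 + \left(\left(- \frac{148}{-12224} - 3487\right) + 6 \cdot 3\right)} = \sqrt{-24607 + \left(\left(\left(-148\right) \left(- \frac{1}{12224}\right) - 3487\right) + 18\right)} = \sqrt{-24607 + \left(\left(\frac{37}{3056} - 3487\right) + 18\right)} = \sqrt{-24607 + \left(- \frac{10656235}{3056} + 18\right)} = \sqrt{-24607 - \frac{10601227}{3056}} = \sqrt{- \frac{85800219}{3056}} = \frac{i \sqrt{16387841829}}{764}$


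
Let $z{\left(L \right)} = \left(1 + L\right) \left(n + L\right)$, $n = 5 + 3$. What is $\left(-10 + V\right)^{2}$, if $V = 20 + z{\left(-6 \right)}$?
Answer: $0$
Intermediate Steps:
$n = 8$
$z{\left(L \right)} = \left(1 + L\right) \left(8 + L\right)$
$V = 10$ ($V = 20 + \left(8 + \left(-6\right)^{2} + 9 \left(-6\right)\right) = 20 + \left(8 + 36 - 54\right) = 20 - 10 = 10$)
$\left(-10 + V\right)^{2} = \left(-10 + 10\right)^{2} = 0^{2} = 0$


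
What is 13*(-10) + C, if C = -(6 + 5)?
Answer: -141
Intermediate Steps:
C = -11 (C = -1*11 = -11)
13*(-10) + C = 13*(-10) - 11 = -130 - 11 = -141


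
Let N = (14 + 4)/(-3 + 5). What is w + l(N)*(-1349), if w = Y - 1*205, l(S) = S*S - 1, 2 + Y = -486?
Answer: -108613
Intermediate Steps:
Y = -488 (Y = -2 - 486 = -488)
N = 9 (N = 18/2 = 18*(1/2) = 9)
l(S) = -1 + S**2 (l(S) = S**2 - 1 = -1 + S**2)
w = -693 (w = -488 - 1*205 = -488 - 205 = -693)
w + l(N)*(-1349) = -693 + (-1 + 9**2)*(-1349) = -693 + (-1 + 81)*(-1349) = -693 + 80*(-1349) = -693 - 107920 = -108613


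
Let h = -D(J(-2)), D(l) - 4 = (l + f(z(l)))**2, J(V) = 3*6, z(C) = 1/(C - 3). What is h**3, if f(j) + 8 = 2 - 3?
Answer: -614125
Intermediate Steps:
z(C) = 1/(-3 + C)
f(j) = -9 (f(j) = -8 + (2 - 3) = -8 - 1 = -9)
J(V) = 18
D(l) = 4 + (-9 + l)**2 (D(l) = 4 + (l - 9)**2 = 4 + (-9 + l)**2)
h = -85 (h = -(4 + (-9 + 18)**2) = -(4 + 9**2) = -(4 + 81) = -1*85 = -85)
h**3 = (-85)**3 = -614125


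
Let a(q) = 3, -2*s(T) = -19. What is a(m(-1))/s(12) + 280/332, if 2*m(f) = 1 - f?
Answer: 1828/1577 ≈ 1.1592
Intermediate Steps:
s(T) = 19/2 (s(T) = -1/2*(-19) = 19/2)
m(f) = 1/2 - f/2 (m(f) = (1 - f)/2 = 1/2 - f/2)
a(m(-1))/s(12) + 280/332 = 3/(19/2) + 280/332 = 3*(2/19) + 280*(1/332) = 6/19 + 70/83 = 1828/1577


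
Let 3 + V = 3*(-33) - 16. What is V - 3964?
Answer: -4082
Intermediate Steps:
V = -118 (V = -3 + (3*(-33) - 16) = -3 + (-99 - 16) = -3 - 115 = -118)
V - 3964 = -118 - 3964 = -4082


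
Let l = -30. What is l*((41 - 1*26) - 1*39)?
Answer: 720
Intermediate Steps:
l*((41 - 1*26) - 1*39) = -30*((41 - 1*26) - 1*39) = -30*((41 - 26) - 39) = -30*(15 - 39) = -30*(-24) = 720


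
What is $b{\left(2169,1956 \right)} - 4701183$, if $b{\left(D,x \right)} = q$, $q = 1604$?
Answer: $-4699579$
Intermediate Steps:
$b{\left(D,x \right)} = 1604$
$b{\left(2169,1956 \right)} - 4701183 = 1604 - 4701183 = -4699579$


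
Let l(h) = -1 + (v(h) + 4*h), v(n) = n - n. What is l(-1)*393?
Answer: -1965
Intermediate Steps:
v(n) = 0
l(h) = -1 + 4*h (l(h) = -1 + (0 + 4*h) = -1 + 4*h)
l(-1)*393 = (-1 + 4*(-1))*393 = (-1 - 4)*393 = -5*393 = -1965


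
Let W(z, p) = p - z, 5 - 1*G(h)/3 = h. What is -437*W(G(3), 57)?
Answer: -22287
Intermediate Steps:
G(h) = 15 - 3*h
-437*W(G(3), 57) = -437*(57 - (15 - 3*3)) = -437*(57 - (15 - 9)) = -437*(57 - 1*6) = -437*(57 - 6) = -437*51 = -22287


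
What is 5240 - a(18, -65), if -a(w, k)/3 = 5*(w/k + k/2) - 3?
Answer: 123223/26 ≈ 4739.3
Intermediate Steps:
a(w, k) = 9 - 15*k/2 - 15*w/k (a(w, k) = -3*(5*(w/k + k/2) - 3) = -3*(5*(k/2 + w/k) - 3) = -3*((5*k/2 + 5*w/k) - 3) = -3*(-3 + 5*k/2 + 5*w/k) = 9 - 15*k/2 - 15*w/k)
5240 - a(18, -65) = 5240 - (9 - 15/2*(-65) - 15*18/(-65)) = 5240 - (9 + 975/2 - 15*18*(-1/65)) = 5240 - (9 + 975/2 + 54/13) = 5240 - 1*13017/26 = 5240 - 13017/26 = 123223/26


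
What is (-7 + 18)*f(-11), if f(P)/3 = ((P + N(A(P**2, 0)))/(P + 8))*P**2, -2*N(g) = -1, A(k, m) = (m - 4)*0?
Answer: 27951/2 ≈ 13976.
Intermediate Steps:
A(k, m) = 0 (A(k, m) = (-4 + m)*0 = 0)
N(g) = 1/2 (N(g) = -1/2*(-1) = 1/2)
f(P) = 3*P**2*(1/2 + P)/(8 + P) (f(P) = 3*(((P + 1/2)/(P + 8))*P**2) = 3*(((1/2 + P)/(8 + P))*P**2) = 3*(P**2*(1/2 + P)/(8 + P)) = 3*P**2*(1/2 + P)/(8 + P))
(-7 + 18)*f(-11) = (-7 + 18)*((-11)**2*(3/2 + 3*(-11))/(8 - 11)) = 11*(121*(3/2 - 33)/(-3)) = 11*(121*(-1/3)*(-63/2)) = 11*(2541/2) = 27951/2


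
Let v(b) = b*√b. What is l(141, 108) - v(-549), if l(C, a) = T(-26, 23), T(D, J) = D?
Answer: -26 + 1647*I*√61 ≈ -26.0 + 12863.0*I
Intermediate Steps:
l(C, a) = -26
v(b) = b^(3/2)
l(141, 108) - v(-549) = -26 - (-549)^(3/2) = -26 - (-1647)*I*√61 = -26 + 1647*I*√61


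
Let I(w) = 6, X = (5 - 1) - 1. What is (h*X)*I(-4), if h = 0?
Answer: 0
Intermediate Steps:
X = 3 (X = 4 - 1 = 3)
(h*X)*I(-4) = (0*3)*6 = 0*6 = 0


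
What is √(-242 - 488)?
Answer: I*√730 ≈ 27.019*I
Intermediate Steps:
√(-242 - 488) = √(-730) = I*√730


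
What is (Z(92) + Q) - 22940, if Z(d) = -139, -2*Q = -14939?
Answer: -31219/2 ≈ -15610.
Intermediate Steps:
Q = 14939/2 (Q = -½*(-14939) = 14939/2 ≈ 7469.5)
(Z(92) + Q) - 22940 = (-139 + 14939/2) - 22940 = 14661/2 - 22940 = -31219/2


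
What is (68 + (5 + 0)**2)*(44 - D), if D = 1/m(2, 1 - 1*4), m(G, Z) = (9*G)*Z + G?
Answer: 212877/52 ≈ 4093.8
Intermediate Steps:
m(G, Z) = G + 9*G*Z (m(G, Z) = 9*G*Z + G = G + 9*G*Z)
D = -1/52 (D = 1/(2*(1 + 9*(1 - 1*4))) = 1/(2*(1 + 9*(1 - 4))) = 1/(2*(1 + 9*(-3))) = 1/(2*(1 - 27)) = 1/(2*(-26)) = 1/(-52) = -1/52 ≈ -0.019231)
(68 + (5 + 0)**2)*(44 - D) = (68 + (5 + 0)**2)*(44 - 1*(-1/52)) = (68 + 5**2)*(44 + 1/52) = (68 + 25)*(2289/52) = 93*(2289/52) = 212877/52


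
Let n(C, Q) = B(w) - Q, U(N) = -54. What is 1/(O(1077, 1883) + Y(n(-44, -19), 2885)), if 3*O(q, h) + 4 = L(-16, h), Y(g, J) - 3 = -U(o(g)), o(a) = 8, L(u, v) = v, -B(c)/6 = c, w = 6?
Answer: 3/2050 ≈ 0.0014634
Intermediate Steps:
B(c) = -6*c
n(C, Q) = -36 - Q (n(C, Q) = -6*6 - Q = -36 - Q)
Y(g, J) = 57 (Y(g, J) = 3 - 1*(-54) = 3 + 54 = 57)
O(q, h) = -4/3 + h/3
1/(O(1077, 1883) + Y(n(-44, -19), 2885)) = 1/((-4/3 + (⅓)*1883) + 57) = 1/((-4/3 + 1883/3) + 57) = 1/(1879/3 + 57) = 1/(2050/3) = 3/2050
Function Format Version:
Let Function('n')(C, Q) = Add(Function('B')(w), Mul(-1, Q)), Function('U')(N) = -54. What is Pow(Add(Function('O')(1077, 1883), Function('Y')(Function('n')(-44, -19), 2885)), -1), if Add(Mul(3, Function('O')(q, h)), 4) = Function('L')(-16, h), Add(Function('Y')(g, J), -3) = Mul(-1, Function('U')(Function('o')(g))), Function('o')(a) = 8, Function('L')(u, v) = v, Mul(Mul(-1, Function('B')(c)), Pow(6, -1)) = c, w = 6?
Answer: Rational(3, 2050) ≈ 0.0014634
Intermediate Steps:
Function('B')(c) = Mul(-6, c)
Function('n')(C, Q) = Add(-36, Mul(-1, Q)) (Function('n')(C, Q) = Add(Mul(-6, 6), Mul(-1, Q)) = Add(-36, Mul(-1, Q)))
Function('Y')(g, J) = 57 (Function('Y')(g, J) = Add(3, Mul(-1, -54)) = Add(3, 54) = 57)
Function('O')(q, h) = Add(Rational(-4, 3), Mul(Rational(1, 3), h))
Pow(Add(Function('O')(1077, 1883), Function('Y')(Function('n')(-44, -19), 2885)), -1) = Pow(Add(Add(Rational(-4, 3), Mul(Rational(1, 3), 1883)), 57), -1) = Pow(Add(Add(Rational(-4, 3), Rational(1883, 3)), 57), -1) = Pow(Add(Rational(1879, 3), 57), -1) = Pow(Rational(2050, 3), -1) = Rational(3, 2050)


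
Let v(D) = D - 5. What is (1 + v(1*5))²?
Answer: 1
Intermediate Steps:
v(D) = -5 + D
(1 + v(1*5))² = (1 + (-5 + 1*5))² = (1 + (-5 + 5))² = (1 + 0)² = 1² = 1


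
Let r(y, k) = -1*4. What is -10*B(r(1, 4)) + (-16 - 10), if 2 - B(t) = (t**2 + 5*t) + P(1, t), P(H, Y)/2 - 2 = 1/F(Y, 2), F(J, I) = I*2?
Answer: -41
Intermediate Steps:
F(J, I) = 2*I
r(y, k) = -4
P(H, Y) = 9/2 (P(H, Y) = 4 + 2/((2*2)) = 4 + 2/4 = 4 + 2*(1/4) = 4 + 1/2 = 9/2)
B(t) = -5/2 - t**2 - 5*t (B(t) = 2 - ((t**2 + 5*t) + 9/2) = 2 - (9/2 + t**2 + 5*t) = 2 + (-9/2 - t**2 - 5*t) = -5/2 - t**2 - 5*t)
-10*B(r(1, 4)) + (-16 - 10) = -10*(-5/2 - 1*(-4)**2 - 5*(-4)) + (-16 - 10) = -10*(-5/2 - 1*16 + 20) - 26 = -10*(-5/2 - 16 + 20) - 26 = -10*3/2 - 26 = -15 - 26 = -41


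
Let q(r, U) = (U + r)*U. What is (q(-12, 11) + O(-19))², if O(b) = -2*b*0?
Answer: 121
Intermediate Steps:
O(b) = 0
q(r, U) = U*(U + r)
(q(-12, 11) + O(-19))² = (11*(11 - 12) + 0)² = (11*(-1) + 0)² = (-11 + 0)² = (-11)² = 121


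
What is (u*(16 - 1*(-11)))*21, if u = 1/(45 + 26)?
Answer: 567/71 ≈ 7.9859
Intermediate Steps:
u = 1/71 ≈ 0.014085
(u*(16 - 1*(-11)))*21 = ((16 - 1*(-11))/71)*21 = ((16 + 11)/71)*21 = ((1/71)*27)*21 = (27/71)*21 = 567/71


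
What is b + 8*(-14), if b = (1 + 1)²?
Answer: -108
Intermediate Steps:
b = 4 (b = 2² = 4)
b + 8*(-14) = 4 + 8*(-14) = 4 - 112 = -108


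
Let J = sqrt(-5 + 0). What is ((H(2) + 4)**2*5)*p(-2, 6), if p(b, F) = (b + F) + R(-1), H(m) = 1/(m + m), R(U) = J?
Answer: 1445/4 + 1445*I*sqrt(5)/16 ≈ 361.25 + 201.94*I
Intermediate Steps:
J = I*sqrt(5) (J = sqrt(-5) = I*sqrt(5) ≈ 2.2361*I)
R(U) = I*sqrt(5)
H(m) = 1/(2*m)
p(b, F) = F + b + I*sqrt(5) (p(b, F) = (b + F) + I*sqrt(5) = (F + b) + I*sqrt(5) = F + b + I*sqrt(5))
((H(2) + 4)**2*5)*p(-2, 6) = (((1/2)/2 + 4)**2*5)*(6 - 2 + I*sqrt(5)) = (((1/2)*(1/2) + 4)**2*5)*(4 + I*sqrt(5)) = ((1/4 + 4)**2*5)*(4 + I*sqrt(5)) = ((17/4)**2*5)*(4 + I*sqrt(5)) = ((289/16)*5)*(4 + I*sqrt(5)) = 1445*(4 + I*sqrt(5))/16 = 1445/4 + 1445*I*sqrt(5)/16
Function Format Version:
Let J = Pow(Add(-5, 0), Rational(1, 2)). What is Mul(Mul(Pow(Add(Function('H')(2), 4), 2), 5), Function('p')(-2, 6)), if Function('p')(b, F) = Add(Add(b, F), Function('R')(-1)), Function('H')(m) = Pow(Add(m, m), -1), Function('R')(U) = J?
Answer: Add(Rational(1445, 4), Mul(Rational(1445, 16), I, Pow(5, Rational(1, 2)))) ≈ Add(361.25, Mul(201.94, I))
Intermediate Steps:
J = Mul(I, Pow(5, Rational(1, 2))) (J = Pow(-5, Rational(1, 2)) = Mul(I, Pow(5, Rational(1, 2))) ≈ Mul(2.2361, I))
Function('R')(U) = Mul(I, Pow(5, Rational(1, 2)))
Function('H')(m) = Mul(Rational(1, 2), Pow(m, -1)) (Function('H')(m) = Pow(Mul(2, m), -1) = Mul(Rational(1, 2), Pow(m, -1)))
Function('p')(b, F) = Add(F, b, Mul(I, Pow(5, Rational(1, 2)))) (Function('p')(b, F) = Add(Add(b, F), Mul(I, Pow(5, Rational(1, 2)))) = Add(Add(F, b), Mul(I, Pow(5, Rational(1, 2)))) = Add(F, b, Mul(I, Pow(5, Rational(1, 2)))))
Mul(Mul(Pow(Add(Function('H')(2), 4), 2), 5), Function('p')(-2, 6)) = Mul(Mul(Pow(Add(Mul(Rational(1, 2), Pow(2, -1)), 4), 2), 5), Add(6, -2, Mul(I, Pow(5, Rational(1, 2))))) = Mul(Mul(Pow(Add(Mul(Rational(1, 2), Rational(1, 2)), 4), 2), 5), Add(4, Mul(I, Pow(5, Rational(1, 2))))) = Mul(Mul(Pow(Add(Rational(1, 4), 4), 2), 5), Add(4, Mul(I, Pow(5, Rational(1, 2))))) = Mul(Mul(Pow(Rational(17, 4), 2), 5), Add(4, Mul(I, Pow(5, Rational(1, 2))))) = Mul(Mul(Rational(289, 16), 5), Add(4, Mul(I, Pow(5, Rational(1, 2))))) = Mul(Rational(1445, 16), Add(4, Mul(I, Pow(5, Rational(1, 2))))) = Add(Rational(1445, 4), Mul(Rational(1445, 16), I, Pow(5, Rational(1, 2))))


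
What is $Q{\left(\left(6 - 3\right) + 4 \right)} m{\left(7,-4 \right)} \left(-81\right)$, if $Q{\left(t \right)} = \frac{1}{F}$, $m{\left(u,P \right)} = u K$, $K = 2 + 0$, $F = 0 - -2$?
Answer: $-567$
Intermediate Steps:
$F = 2$ ($F = 0 + 2 = 2$)
$K = 2$
$m{\left(u,P \right)} = 2 u$ ($m{\left(u,P \right)} = u 2 = 2 u$)
$Q{\left(t \right)} = \frac{1}{2}$
$Q{\left(\left(6 - 3\right) + 4 \right)} m{\left(7,-4 \right)} \left(-81\right) = \frac{2 \cdot 7}{2} \left(-81\right) = \frac{1}{2} \cdot 14 \left(-81\right) = 7 \left(-81\right) = -567$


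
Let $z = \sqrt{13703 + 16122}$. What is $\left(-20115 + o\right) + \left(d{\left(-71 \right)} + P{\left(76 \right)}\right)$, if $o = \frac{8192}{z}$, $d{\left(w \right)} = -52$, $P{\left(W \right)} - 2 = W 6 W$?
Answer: $14491 + \frac{8192 \sqrt{1193}}{5965} \approx 14538.0$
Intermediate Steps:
$P{\left(W \right)} = 2 + 6 W^{2}$ ($P{\left(W \right)} = 2 + W 6 W = 2 + 6 W W = 2 + 6 W^{2}$)
$z = 5 \sqrt{1193}$ ($z = \sqrt{29825} = 5 \sqrt{1193} \approx 172.7$)
$o = \frac{8192 \sqrt{1193}}{5965}$ ($o = \frac{8192}{5 \sqrt{1193}} = 8192 \frac{\sqrt{1193}}{5965} = \frac{8192 \sqrt{1193}}{5965} \approx 47.435$)
$\left(-20115 + o\right) + \left(d{\left(-71 \right)} + P{\left(76 \right)}\right) = \left(-20115 + \frac{8192 \sqrt{1193}}{5965}\right) + \left(-52 + \left(2 + 6 \cdot 76^{2}\right)\right) = \left(-20115 + \frac{8192 \sqrt{1193}}{5965}\right) + \left(-52 + \left(2 + 6 \cdot 5776\right)\right) = \left(-20115 + \frac{8192 \sqrt{1193}}{5965}\right) + \left(-52 + \left(2 + 34656\right)\right) = \left(-20115 + \frac{8192 \sqrt{1193}}{5965}\right) + \left(-52 + 34658\right) = \left(-20115 + \frac{8192 \sqrt{1193}}{5965}\right) + 34606 = 14491 + \frac{8192 \sqrt{1193}}{5965}$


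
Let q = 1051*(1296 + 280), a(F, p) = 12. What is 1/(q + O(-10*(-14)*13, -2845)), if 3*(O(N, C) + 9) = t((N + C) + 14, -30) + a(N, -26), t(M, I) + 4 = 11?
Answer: 3/4969120 ≈ 6.0373e-7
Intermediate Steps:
t(M, I) = 7 (t(M, I) = -4 + 11 = 7)
q = 1656376 (q = 1051*1576 = 1656376)
O(N, C) = -8/3 (O(N, C) = -9 + (7 + 12)/3 = -9 + (⅓)*19 = -9 + 19/3 = -8/3)
1/(q + O(-10*(-14)*13, -2845)) = 1/(1656376 - 8/3) = 1/(4969120/3) = 3/4969120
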